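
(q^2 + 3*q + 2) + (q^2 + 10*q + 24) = 2*q^2 + 13*q + 26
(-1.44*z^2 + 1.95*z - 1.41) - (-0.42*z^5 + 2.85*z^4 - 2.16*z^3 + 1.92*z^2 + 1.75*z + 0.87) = 0.42*z^5 - 2.85*z^4 + 2.16*z^3 - 3.36*z^2 + 0.2*z - 2.28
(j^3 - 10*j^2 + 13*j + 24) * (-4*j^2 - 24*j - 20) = -4*j^5 + 16*j^4 + 168*j^3 - 208*j^2 - 836*j - 480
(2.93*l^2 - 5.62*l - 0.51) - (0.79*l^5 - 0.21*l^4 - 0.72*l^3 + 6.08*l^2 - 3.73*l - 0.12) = -0.79*l^5 + 0.21*l^4 + 0.72*l^3 - 3.15*l^2 - 1.89*l - 0.39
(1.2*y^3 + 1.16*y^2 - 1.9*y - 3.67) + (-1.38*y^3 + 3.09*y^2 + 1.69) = -0.18*y^3 + 4.25*y^2 - 1.9*y - 1.98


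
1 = 1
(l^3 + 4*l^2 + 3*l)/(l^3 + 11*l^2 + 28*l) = (l^2 + 4*l + 3)/(l^2 + 11*l + 28)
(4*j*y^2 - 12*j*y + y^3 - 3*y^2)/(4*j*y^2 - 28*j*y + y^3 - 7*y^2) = (y - 3)/(y - 7)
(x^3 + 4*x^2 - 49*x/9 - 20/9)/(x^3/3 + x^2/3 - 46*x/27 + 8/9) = 3*(3*x^2 + 16*x + 5)/(3*x^2 + 7*x - 6)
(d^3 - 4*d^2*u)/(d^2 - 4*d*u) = d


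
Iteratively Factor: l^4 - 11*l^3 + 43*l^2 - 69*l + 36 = (l - 1)*(l^3 - 10*l^2 + 33*l - 36) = (l - 4)*(l - 1)*(l^2 - 6*l + 9) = (l - 4)*(l - 3)*(l - 1)*(l - 3)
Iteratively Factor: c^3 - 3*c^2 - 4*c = (c + 1)*(c^2 - 4*c) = (c - 4)*(c + 1)*(c)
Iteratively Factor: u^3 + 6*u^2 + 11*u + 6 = (u + 2)*(u^2 + 4*u + 3) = (u + 1)*(u + 2)*(u + 3)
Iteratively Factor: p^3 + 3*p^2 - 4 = (p + 2)*(p^2 + p - 2) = (p + 2)^2*(p - 1)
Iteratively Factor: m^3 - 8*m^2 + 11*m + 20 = (m - 5)*(m^2 - 3*m - 4) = (m - 5)*(m - 4)*(m + 1)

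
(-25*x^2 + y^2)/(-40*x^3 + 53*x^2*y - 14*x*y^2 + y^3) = (5*x + y)/(8*x^2 - 9*x*y + y^2)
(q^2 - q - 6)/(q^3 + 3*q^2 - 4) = (q - 3)/(q^2 + q - 2)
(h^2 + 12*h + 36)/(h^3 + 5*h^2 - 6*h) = (h + 6)/(h*(h - 1))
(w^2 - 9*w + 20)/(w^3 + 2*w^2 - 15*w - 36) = (w - 5)/(w^2 + 6*w + 9)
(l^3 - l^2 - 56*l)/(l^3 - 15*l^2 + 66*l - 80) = l*(l + 7)/(l^2 - 7*l + 10)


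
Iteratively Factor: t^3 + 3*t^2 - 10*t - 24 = (t - 3)*(t^2 + 6*t + 8) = (t - 3)*(t + 4)*(t + 2)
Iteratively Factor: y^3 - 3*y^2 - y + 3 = (y - 1)*(y^2 - 2*y - 3) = (y - 1)*(y + 1)*(y - 3)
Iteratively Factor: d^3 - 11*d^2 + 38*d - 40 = (d - 5)*(d^2 - 6*d + 8) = (d - 5)*(d - 4)*(d - 2)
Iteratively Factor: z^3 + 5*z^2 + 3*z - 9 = (z - 1)*(z^2 + 6*z + 9) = (z - 1)*(z + 3)*(z + 3)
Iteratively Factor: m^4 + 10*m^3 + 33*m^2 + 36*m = (m + 4)*(m^3 + 6*m^2 + 9*m) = m*(m + 4)*(m^2 + 6*m + 9) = m*(m + 3)*(m + 4)*(m + 3)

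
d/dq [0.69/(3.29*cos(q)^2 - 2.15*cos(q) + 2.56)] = (4.5402*cos(q) - 1.4835)*sin(q)/(3.29*cos(q)^2 - 2.15*cos(q) + 2.56)^2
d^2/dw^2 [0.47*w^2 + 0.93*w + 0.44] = 0.940000000000000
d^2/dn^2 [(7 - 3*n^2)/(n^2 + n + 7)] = 6*(n^3 + 28*n^2 + 7*n - 63)/(n^6 + 3*n^5 + 24*n^4 + 43*n^3 + 168*n^2 + 147*n + 343)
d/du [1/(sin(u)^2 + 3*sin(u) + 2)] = -(2*sin(u) + 3)*cos(u)/(sin(u)^2 + 3*sin(u) + 2)^2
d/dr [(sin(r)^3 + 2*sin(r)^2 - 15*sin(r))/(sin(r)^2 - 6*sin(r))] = (sin(r)^2 - 12*sin(r) + 3)*cos(r)/(sin(r) - 6)^2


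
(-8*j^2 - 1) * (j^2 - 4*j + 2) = -8*j^4 + 32*j^3 - 17*j^2 + 4*j - 2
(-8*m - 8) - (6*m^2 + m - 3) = -6*m^2 - 9*m - 5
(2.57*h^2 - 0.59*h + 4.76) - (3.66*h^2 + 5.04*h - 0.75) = -1.09*h^2 - 5.63*h + 5.51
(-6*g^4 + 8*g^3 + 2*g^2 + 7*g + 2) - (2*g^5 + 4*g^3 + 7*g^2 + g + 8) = -2*g^5 - 6*g^4 + 4*g^3 - 5*g^2 + 6*g - 6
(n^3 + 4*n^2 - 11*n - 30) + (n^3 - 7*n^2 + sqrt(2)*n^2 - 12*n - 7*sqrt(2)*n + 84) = 2*n^3 - 3*n^2 + sqrt(2)*n^2 - 23*n - 7*sqrt(2)*n + 54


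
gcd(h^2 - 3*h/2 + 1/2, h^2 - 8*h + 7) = h - 1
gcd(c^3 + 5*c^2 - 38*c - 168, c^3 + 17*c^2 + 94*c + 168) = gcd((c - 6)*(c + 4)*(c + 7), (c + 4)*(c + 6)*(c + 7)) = c^2 + 11*c + 28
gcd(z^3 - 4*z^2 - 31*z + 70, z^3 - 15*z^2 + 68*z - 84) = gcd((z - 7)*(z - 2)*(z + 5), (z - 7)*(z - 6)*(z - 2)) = z^2 - 9*z + 14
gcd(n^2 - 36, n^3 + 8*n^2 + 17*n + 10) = 1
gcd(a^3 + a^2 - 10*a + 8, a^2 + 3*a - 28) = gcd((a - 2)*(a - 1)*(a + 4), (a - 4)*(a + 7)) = 1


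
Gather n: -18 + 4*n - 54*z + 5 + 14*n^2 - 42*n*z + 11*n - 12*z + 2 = 14*n^2 + n*(15 - 42*z) - 66*z - 11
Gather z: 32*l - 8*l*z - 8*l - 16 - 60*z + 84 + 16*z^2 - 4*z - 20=24*l + 16*z^2 + z*(-8*l - 64) + 48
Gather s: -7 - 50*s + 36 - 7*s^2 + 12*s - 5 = -7*s^2 - 38*s + 24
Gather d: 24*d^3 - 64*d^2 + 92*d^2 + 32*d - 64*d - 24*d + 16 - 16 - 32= 24*d^3 + 28*d^2 - 56*d - 32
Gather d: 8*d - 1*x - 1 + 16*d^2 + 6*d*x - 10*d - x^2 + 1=16*d^2 + d*(6*x - 2) - x^2 - x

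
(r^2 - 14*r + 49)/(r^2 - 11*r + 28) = (r - 7)/(r - 4)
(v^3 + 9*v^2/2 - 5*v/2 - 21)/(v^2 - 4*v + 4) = (2*v^2 + 13*v + 21)/(2*(v - 2))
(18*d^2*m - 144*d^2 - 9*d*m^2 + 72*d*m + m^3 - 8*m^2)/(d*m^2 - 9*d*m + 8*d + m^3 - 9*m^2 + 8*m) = (18*d^2 - 9*d*m + m^2)/(d*m - d + m^2 - m)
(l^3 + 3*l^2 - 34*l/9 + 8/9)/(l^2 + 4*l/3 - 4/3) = (3*l^2 + 11*l - 4)/(3*(l + 2))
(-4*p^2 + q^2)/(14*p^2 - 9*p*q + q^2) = (-2*p - q)/(7*p - q)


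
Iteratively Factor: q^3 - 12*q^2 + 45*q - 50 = (q - 2)*(q^2 - 10*q + 25) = (q - 5)*(q - 2)*(q - 5)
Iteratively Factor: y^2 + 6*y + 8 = (y + 2)*(y + 4)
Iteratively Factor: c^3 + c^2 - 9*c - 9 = (c - 3)*(c^2 + 4*c + 3) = (c - 3)*(c + 1)*(c + 3)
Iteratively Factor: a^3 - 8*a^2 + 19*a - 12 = (a - 1)*(a^2 - 7*a + 12) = (a - 4)*(a - 1)*(a - 3)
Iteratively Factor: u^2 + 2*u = (u + 2)*(u)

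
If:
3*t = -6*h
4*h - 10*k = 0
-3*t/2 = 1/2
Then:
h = 1/6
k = 1/15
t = -1/3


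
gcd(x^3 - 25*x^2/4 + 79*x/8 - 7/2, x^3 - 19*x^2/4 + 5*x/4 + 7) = x^2 - 23*x/4 + 7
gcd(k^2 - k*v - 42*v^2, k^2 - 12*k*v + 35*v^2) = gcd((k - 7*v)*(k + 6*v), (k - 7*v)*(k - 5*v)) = -k + 7*v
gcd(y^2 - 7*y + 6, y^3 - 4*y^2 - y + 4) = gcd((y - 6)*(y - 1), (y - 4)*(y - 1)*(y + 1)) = y - 1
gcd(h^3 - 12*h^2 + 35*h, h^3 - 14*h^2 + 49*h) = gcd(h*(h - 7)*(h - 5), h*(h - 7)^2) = h^2 - 7*h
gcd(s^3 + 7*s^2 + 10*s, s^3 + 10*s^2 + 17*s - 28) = 1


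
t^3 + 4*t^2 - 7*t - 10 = (t - 2)*(t + 1)*(t + 5)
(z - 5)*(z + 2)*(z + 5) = z^3 + 2*z^2 - 25*z - 50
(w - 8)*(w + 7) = w^2 - w - 56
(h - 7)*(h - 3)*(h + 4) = h^3 - 6*h^2 - 19*h + 84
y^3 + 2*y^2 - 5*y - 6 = (y - 2)*(y + 1)*(y + 3)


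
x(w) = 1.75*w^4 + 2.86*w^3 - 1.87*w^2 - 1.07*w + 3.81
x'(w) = 7.0*w^3 + 8.58*w^2 - 3.74*w - 1.07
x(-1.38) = 0.56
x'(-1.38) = 2.03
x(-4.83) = 595.51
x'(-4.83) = -571.59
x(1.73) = 26.85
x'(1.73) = 54.38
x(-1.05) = 1.69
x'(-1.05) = 4.21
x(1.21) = 8.60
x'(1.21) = 19.37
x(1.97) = 42.67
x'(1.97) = 78.38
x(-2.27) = 9.62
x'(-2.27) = -30.25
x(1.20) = 8.40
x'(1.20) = 18.89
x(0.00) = 3.81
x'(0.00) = -1.07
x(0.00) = 3.81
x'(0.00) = -1.07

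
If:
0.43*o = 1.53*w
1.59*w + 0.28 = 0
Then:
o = -0.63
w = -0.18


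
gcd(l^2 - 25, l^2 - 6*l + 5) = l - 5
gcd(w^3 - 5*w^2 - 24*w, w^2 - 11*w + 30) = 1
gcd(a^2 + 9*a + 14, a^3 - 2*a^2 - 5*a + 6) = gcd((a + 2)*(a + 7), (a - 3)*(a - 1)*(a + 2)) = a + 2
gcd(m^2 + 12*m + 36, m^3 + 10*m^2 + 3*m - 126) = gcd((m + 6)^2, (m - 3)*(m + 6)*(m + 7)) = m + 6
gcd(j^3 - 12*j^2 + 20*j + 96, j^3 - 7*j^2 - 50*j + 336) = j^2 - 14*j + 48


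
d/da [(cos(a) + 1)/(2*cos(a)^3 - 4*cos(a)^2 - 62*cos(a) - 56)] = (2*cos(a) - 3)*sin(a)/(2*(cos(a) - 7)^2*(cos(a) + 4)^2)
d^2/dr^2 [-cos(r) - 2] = cos(r)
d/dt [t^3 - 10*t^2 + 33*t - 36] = 3*t^2 - 20*t + 33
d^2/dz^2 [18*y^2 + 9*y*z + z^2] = 2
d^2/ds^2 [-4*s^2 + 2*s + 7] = -8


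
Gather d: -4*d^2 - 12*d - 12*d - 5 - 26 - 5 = -4*d^2 - 24*d - 36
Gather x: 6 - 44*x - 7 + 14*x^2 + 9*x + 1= 14*x^2 - 35*x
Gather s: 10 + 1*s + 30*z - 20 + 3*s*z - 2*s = s*(3*z - 1) + 30*z - 10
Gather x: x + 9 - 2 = x + 7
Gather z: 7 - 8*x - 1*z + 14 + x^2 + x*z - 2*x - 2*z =x^2 - 10*x + z*(x - 3) + 21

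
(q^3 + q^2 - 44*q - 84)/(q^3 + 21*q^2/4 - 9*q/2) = 4*(q^2 - 5*q - 14)/(q*(4*q - 3))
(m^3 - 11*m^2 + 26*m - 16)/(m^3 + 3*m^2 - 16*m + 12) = (m - 8)/(m + 6)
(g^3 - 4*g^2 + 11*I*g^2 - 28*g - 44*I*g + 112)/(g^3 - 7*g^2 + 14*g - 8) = (g^2 + 11*I*g - 28)/(g^2 - 3*g + 2)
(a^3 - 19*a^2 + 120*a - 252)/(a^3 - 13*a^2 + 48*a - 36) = (a - 7)/(a - 1)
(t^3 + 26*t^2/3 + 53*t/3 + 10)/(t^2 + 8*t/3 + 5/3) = t + 6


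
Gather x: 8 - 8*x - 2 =6 - 8*x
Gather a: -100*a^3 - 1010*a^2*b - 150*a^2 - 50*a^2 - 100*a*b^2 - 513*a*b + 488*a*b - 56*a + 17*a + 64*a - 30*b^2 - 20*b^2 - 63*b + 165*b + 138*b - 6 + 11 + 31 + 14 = -100*a^3 + a^2*(-1010*b - 200) + a*(-100*b^2 - 25*b + 25) - 50*b^2 + 240*b + 50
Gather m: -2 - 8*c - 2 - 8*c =-16*c - 4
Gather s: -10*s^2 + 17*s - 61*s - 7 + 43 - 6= -10*s^2 - 44*s + 30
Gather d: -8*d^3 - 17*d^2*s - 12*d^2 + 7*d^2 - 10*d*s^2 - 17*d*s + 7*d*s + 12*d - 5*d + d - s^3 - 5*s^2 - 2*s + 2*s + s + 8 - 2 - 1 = -8*d^3 + d^2*(-17*s - 5) + d*(-10*s^2 - 10*s + 8) - s^3 - 5*s^2 + s + 5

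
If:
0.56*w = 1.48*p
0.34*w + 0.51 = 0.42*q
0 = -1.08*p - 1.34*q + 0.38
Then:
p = -0.32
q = 0.54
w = -0.84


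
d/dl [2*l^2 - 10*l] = 4*l - 10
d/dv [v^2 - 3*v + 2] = 2*v - 3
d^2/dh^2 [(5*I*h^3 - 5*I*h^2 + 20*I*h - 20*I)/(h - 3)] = 10*I*(h^3 - 9*h^2 + 27*h - 1)/(h^3 - 9*h^2 + 27*h - 27)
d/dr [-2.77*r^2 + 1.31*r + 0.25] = 1.31 - 5.54*r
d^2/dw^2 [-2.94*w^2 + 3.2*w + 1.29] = -5.88000000000000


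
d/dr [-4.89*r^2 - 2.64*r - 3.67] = -9.78*r - 2.64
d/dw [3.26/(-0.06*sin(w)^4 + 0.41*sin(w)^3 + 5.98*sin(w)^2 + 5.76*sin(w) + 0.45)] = (0.7824*sin(w)^3 - 4.0098*sin(w)^2 - 38.9896*sin(w) - 18.7776)*cos(w)/(-0.06*sin(w)^4 + 0.41*sin(w)^3 + 5.98*sin(w)^2 + 5.76*sin(w) + 0.45)^2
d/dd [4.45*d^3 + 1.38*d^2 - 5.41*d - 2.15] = 13.35*d^2 + 2.76*d - 5.41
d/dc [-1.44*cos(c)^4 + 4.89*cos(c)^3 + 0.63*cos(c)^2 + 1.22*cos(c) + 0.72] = (5.76*cos(c)^3 - 14.67*cos(c)^2 - 1.26*cos(c) - 1.22)*sin(c)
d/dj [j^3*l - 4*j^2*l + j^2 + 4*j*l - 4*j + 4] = 3*j^2*l - 8*j*l + 2*j + 4*l - 4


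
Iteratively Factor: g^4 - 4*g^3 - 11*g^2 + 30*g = (g - 5)*(g^3 + g^2 - 6*g) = (g - 5)*(g + 3)*(g^2 - 2*g) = (g - 5)*(g - 2)*(g + 3)*(g)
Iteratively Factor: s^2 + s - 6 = (s + 3)*(s - 2)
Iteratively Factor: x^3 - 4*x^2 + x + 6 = (x - 3)*(x^2 - x - 2) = (x - 3)*(x - 2)*(x + 1)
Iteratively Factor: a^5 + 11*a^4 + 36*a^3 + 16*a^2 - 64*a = (a)*(a^4 + 11*a^3 + 36*a^2 + 16*a - 64) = a*(a + 4)*(a^3 + 7*a^2 + 8*a - 16) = a*(a + 4)^2*(a^2 + 3*a - 4) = a*(a + 4)^3*(a - 1)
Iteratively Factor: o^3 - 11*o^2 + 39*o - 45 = (o - 3)*(o^2 - 8*o + 15) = (o - 5)*(o - 3)*(o - 3)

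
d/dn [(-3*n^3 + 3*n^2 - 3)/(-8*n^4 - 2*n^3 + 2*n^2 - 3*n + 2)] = 3*(-8*n^6 + 16*n^5 - 26*n^3 - 15*n^2 + 8*n - 3)/(64*n^8 + 32*n^7 - 28*n^6 + 40*n^5 - 16*n^4 - 20*n^3 + 17*n^2 - 12*n + 4)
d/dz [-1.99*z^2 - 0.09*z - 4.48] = -3.98*z - 0.09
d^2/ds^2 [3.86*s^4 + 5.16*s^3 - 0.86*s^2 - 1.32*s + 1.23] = 46.32*s^2 + 30.96*s - 1.72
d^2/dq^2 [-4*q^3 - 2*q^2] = -24*q - 4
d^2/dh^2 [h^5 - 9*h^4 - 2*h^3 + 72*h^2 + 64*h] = 20*h^3 - 108*h^2 - 12*h + 144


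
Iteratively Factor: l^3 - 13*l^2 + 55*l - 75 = (l - 5)*(l^2 - 8*l + 15) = (l - 5)*(l - 3)*(l - 5)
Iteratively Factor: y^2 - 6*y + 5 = (y - 1)*(y - 5)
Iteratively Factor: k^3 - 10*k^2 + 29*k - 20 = (k - 1)*(k^2 - 9*k + 20) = (k - 5)*(k - 1)*(k - 4)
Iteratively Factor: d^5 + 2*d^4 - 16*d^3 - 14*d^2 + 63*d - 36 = (d - 1)*(d^4 + 3*d^3 - 13*d^2 - 27*d + 36) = (d - 1)*(d + 3)*(d^3 - 13*d + 12) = (d - 3)*(d - 1)*(d + 3)*(d^2 + 3*d - 4) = (d - 3)*(d - 1)*(d + 3)*(d + 4)*(d - 1)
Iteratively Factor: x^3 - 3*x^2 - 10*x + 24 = (x - 2)*(x^2 - x - 12) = (x - 2)*(x + 3)*(x - 4)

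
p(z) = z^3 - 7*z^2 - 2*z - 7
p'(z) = 3*z^2 - 14*z - 2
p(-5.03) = -301.31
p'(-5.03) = 144.32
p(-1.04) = -13.62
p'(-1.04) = 15.80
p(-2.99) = -90.33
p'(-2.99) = 66.68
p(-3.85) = -160.12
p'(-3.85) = 96.37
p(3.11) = -50.84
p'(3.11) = -16.52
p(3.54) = -57.44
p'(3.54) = -13.97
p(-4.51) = -232.09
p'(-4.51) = 122.16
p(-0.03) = -6.95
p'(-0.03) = -1.58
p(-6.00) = -463.00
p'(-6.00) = 190.00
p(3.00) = -49.00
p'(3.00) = -17.00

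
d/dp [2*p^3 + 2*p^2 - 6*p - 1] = 6*p^2 + 4*p - 6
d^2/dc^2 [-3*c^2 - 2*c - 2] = -6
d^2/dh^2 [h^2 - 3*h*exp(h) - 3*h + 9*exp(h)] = -3*h*exp(h) + 3*exp(h) + 2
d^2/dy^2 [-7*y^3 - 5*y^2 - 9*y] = -42*y - 10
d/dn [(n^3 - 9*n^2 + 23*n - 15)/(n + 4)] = (2*n^3 + 3*n^2 - 72*n + 107)/(n^2 + 8*n + 16)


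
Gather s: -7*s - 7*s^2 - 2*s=-7*s^2 - 9*s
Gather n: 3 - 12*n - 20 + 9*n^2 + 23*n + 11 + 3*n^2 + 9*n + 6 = 12*n^2 + 20*n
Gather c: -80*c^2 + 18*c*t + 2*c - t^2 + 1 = -80*c^2 + c*(18*t + 2) - t^2 + 1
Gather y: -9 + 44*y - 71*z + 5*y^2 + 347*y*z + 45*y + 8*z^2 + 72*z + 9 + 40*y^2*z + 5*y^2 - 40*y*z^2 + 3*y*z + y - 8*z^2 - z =y^2*(40*z + 10) + y*(-40*z^2 + 350*z + 90)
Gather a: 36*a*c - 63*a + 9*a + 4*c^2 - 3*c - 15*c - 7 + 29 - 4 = a*(36*c - 54) + 4*c^2 - 18*c + 18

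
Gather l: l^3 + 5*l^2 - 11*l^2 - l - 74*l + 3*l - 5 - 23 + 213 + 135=l^3 - 6*l^2 - 72*l + 320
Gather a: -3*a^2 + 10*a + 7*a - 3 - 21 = -3*a^2 + 17*a - 24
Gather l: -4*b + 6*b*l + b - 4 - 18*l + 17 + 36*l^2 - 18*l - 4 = -3*b + 36*l^2 + l*(6*b - 36) + 9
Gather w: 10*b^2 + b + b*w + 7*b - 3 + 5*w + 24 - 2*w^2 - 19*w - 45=10*b^2 + 8*b - 2*w^2 + w*(b - 14) - 24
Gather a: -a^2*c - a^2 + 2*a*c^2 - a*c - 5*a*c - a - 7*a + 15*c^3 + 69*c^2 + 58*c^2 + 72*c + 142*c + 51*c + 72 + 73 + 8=a^2*(-c - 1) + a*(2*c^2 - 6*c - 8) + 15*c^3 + 127*c^2 + 265*c + 153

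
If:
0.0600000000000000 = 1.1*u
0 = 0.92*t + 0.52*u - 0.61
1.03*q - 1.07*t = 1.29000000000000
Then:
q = 1.91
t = 0.63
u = 0.05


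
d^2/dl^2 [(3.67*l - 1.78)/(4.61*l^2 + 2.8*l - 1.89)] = ((3.67*l - 1.78)*(9.22*l + 2.8)*(18.44*l + 5.6) - (101.5122*l + 4.1404)*(4.61*l^2 + 2.8*l - 1.89))/(4.61*l^2 + 2.8*l - 1.89)^3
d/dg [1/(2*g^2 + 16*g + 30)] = (-g - 4)/(g^2 + 8*g + 15)^2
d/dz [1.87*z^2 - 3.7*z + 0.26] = 3.74*z - 3.7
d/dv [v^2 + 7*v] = 2*v + 7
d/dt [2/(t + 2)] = -2/(t + 2)^2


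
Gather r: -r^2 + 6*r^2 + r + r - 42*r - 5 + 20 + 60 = 5*r^2 - 40*r + 75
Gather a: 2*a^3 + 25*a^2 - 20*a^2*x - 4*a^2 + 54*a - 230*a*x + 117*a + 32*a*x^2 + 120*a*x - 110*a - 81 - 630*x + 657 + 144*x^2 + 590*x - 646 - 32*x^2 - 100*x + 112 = 2*a^3 + a^2*(21 - 20*x) + a*(32*x^2 - 110*x + 61) + 112*x^2 - 140*x + 42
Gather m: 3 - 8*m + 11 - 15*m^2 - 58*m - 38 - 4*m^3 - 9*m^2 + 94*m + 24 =-4*m^3 - 24*m^2 + 28*m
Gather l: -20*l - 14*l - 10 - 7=-34*l - 17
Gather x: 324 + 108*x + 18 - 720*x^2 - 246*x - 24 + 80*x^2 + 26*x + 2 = -640*x^2 - 112*x + 320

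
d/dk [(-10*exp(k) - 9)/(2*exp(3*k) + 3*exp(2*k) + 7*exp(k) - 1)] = (40*exp(3*k) + 84*exp(2*k) + 54*exp(k) + 73)*exp(k)/(4*exp(6*k) + 12*exp(5*k) + 37*exp(4*k) + 38*exp(3*k) + 43*exp(2*k) - 14*exp(k) + 1)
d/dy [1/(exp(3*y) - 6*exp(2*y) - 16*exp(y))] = (-3*exp(2*y) + 12*exp(y) + 16)*exp(-y)/(-exp(2*y) + 6*exp(y) + 16)^2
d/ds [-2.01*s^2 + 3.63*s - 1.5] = 3.63 - 4.02*s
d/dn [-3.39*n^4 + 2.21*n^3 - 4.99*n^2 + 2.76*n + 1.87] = -13.56*n^3 + 6.63*n^2 - 9.98*n + 2.76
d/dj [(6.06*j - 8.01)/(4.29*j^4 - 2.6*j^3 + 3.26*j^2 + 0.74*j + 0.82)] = (-77.9922*j^4 + 168.9636*j^3 - 82.2336*j^2 + 52.2252*j + 10.8966)/(18.4041*j^8 - 22.308*j^7 + 34.7308*j^6 - 10.6028*j^5 + 13.8152*j^4 + 0.5608*j^3 + 5.894*j^2 + 1.2136*j + 0.6724)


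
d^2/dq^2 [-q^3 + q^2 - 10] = 2 - 6*q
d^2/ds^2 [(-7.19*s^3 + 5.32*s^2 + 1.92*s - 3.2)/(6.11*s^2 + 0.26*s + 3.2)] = (4.54747350886464e-13*s^5 + 2.27373675443232e-13*s^4 + 406.638232*s^3 - 1376.76864*s^2 - 697.49376*s + 230.45888)/(228.099131*s^6 + 29.119038*s^5 + 359.627268*s^4 + 30.518696*s^3 + 188.34816*s^2 + 7.9872*s + 32.768)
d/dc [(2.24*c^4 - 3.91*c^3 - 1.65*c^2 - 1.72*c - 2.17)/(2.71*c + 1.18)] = (18.2112*c^4 - 10.6194*c^3 - 18.3129*c^2 - 3.894*c + 3.8511)/(7.3441*c^2 + 6.3956*c + 1.3924)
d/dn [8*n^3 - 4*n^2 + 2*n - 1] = 24*n^2 - 8*n + 2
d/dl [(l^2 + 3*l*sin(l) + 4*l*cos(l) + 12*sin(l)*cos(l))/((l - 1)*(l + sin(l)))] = ((1 - l)*(cos(l) + 1)*(l^2 + 3*l*sin(l) + 4*l*cos(l) + 6*sin(2*l)) + (l - 1)*(l + sin(l))*(-4*l*sin(l) + 3*l*cos(l) + 2*l + 3*sin(l) + 4*cos(l) + 12*cos(2*l)) - (l + sin(l))*(l^2 + 3*l*sin(l) + 4*l*cos(l) + 6*sin(2*l)))/((l - 1)^2*(l + sin(l))^2)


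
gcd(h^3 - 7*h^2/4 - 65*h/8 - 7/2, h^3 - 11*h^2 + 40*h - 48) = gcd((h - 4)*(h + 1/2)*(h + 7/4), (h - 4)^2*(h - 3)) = h - 4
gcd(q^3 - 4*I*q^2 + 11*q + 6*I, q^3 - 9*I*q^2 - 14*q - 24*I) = q^2 - 5*I*q + 6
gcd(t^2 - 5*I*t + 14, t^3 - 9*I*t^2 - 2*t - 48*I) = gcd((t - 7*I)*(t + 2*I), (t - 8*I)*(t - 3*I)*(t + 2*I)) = t + 2*I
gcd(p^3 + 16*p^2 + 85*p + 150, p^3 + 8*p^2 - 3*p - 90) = p^2 + 11*p + 30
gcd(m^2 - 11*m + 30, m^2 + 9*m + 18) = 1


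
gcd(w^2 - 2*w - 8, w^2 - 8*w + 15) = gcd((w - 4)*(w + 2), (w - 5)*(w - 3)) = 1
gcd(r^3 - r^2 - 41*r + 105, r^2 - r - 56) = r + 7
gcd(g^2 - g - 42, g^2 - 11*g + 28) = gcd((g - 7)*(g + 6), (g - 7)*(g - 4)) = g - 7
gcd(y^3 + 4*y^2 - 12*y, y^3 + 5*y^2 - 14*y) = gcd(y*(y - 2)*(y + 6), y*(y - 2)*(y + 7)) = y^2 - 2*y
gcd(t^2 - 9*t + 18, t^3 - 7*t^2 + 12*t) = t - 3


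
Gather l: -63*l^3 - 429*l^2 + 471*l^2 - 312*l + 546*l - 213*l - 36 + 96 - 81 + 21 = -63*l^3 + 42*l^2 + 21*l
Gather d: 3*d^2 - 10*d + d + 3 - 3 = 3*d^2 - 9*d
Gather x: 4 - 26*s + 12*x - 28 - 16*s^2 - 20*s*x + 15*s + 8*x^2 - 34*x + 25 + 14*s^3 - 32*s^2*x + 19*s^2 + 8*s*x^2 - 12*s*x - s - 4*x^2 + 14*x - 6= 14*s^3 + 3*s^2 - 12*s + x^2*(8*s + 4) + x*(-32*s^2 - 32*s - 8) - 5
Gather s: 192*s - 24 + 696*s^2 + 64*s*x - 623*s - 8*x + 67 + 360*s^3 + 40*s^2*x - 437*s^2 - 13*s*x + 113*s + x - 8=360*s^3 + s^2*(40*x + 259) + s*(51*x - 318) - 7*x + 35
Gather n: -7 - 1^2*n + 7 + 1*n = 0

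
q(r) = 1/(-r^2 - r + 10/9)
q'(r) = (2*r + 1)/(-r^2 - r + 10/9)^2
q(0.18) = 1.11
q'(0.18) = 1.68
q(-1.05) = 0.94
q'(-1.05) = -0.98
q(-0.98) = 0.88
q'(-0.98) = -0.75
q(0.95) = -1.35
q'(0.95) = 5.28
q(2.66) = -0.12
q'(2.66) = 0.08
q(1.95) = -0.22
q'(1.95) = 0.23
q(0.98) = -1.21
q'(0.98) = 4.30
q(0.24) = 1.23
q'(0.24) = 2.24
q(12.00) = -0.00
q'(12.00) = 0.00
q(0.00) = 0.90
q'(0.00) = 0.81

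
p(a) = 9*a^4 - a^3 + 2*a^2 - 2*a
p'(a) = 36*a^3 - 3*a^2 + 4*a - 2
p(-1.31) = 34.81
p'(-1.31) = -93.32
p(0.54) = 0.11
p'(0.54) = 4.95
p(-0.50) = 2.19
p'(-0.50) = -9.25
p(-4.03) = 2479.89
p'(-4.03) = -2423.07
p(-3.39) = 1257.34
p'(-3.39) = -1452.53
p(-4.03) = 2479.89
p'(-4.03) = -2423.07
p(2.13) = 180.40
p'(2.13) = 340.80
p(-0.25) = 0.68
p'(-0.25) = -3.75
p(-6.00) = 11964.00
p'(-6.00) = -7910.00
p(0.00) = 0.00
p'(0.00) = -2.00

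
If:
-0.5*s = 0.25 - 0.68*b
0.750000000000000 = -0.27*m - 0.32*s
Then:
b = 0.735294117647059*s + 0.367647058823529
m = -1.18518518518519*s - 2.77777777777778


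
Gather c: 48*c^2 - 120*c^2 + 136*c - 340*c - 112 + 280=-72*c^2 - 204*c + 168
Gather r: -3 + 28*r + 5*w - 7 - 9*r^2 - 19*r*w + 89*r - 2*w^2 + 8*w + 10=-9*r^2 + r*(117 - 19*w) - 2*w^2 + 13*w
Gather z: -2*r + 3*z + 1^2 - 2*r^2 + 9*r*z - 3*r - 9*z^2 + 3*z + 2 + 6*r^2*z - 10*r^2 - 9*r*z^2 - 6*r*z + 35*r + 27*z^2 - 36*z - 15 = -12*r^2 + 30*r + z^2*(18 - 9*r) + z*(6*r^2 + 3*r - 30) - 12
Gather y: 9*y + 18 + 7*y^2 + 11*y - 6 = 7*y^2 + 20*y + 12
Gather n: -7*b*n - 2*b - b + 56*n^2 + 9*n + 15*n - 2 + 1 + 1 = -3*b + 56*n^2 + n*(24 - 7*b)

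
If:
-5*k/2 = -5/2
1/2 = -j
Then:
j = -1/2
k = 1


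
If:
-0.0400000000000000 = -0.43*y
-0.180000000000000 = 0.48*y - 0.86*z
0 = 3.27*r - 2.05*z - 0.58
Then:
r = 0.34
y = 0.09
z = 0.26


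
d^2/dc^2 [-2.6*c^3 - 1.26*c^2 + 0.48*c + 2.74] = -15.6*c - 2.52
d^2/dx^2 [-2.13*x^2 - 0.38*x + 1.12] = -4.26000000000000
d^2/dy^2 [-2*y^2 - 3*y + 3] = -4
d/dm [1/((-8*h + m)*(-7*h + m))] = (15*h - 2*m)/((7*h - m)^2*(8*h - m)^2)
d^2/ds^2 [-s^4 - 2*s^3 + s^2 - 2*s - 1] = -12*s^2 - 12*s + 2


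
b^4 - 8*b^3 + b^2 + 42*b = b*(b - 7)*(b - 3)*(b + 2)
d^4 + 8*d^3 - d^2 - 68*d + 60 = (d - 2)*(d - 1)*(d + 5)*(d + 6)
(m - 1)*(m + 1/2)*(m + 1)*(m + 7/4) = m^4 + 9*m^3/4 - m^2/8 - 9*m/4 - 7/8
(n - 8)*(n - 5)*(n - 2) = n^3 - 15*n^2 + 66*n - 80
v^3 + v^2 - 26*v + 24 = (v - 4)*(v - 1)*(v + 6)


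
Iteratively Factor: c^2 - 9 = (c + 3)*(c - 3)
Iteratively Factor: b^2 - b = (b)*(b - 1)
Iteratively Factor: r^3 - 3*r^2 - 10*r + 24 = (r + 3)*(r^2 - 6*r + 8) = (r - 4)*(r + 3)*(r - 2)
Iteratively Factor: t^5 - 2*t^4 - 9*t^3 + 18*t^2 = (t - 3)*(t^4 + t^3 - 6*t^2) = t*(t - 3)*(t^3 + t^2 - 6*t) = t^2*(t - 3)*(t^2 + t - 6) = t^2*(t - 3)*(t - 2)*(t + 3)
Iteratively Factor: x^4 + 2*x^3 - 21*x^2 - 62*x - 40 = (x - 5)*(x^3 + 7*x^2 + 14*x + 8) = (x - 5)*(x + 4)*(x^2 + 3*x + 2) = (x - 5)*(x + 2)*(x + 4)*(x + 1)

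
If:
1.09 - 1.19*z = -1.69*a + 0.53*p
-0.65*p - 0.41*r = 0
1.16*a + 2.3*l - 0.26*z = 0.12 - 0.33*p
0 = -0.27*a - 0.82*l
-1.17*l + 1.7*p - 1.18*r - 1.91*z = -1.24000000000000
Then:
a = 1.14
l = -0.38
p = 0.72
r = -1.14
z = 2.22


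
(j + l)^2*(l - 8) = j^2*l - 8*j^2 + 2*j*l^2 - 16*j*l + l^3 - 8*l^2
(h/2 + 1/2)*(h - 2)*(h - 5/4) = h^3/2 - 9*h^2/8 - 3*h/8 + 5/4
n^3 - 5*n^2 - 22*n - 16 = (n - 8)*(n + 1)*(n + 2)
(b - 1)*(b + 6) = b^2 + 5*b - 6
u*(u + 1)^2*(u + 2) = u^4 + 4*u^3 + 5*u^2 + 2*u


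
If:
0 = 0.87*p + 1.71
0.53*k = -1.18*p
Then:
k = 4.38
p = -1.97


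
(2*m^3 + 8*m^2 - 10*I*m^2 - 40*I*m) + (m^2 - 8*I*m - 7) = 2*m^3 + 9*m^2 - 10*I*m^2 - 48*I*m - 7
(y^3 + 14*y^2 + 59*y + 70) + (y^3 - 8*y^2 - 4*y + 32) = 2*y^3 + 6*y^2 + 55*y + 102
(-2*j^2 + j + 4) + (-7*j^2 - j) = 4 - 9*j^2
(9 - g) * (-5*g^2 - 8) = 5*g^3 - 45*g^2 + 8*g - 72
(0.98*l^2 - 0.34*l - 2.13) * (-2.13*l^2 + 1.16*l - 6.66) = -2.0874*l^4 + 1.861*l^3 - 2.3843*l^2 - 0.206399999999999*l + 14.1858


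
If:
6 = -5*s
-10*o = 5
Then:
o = -1/2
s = -6/5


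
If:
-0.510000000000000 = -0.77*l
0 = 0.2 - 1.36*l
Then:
No Solution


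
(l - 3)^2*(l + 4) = l^3 - 2*l^2 - 15*l + 36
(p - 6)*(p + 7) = p^2 + p - 42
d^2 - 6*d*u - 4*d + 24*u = (d - 4)*(d - 6*u)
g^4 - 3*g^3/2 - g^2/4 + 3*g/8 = g*(g - 3/2)*(g - 1/2)*(g + 1/2)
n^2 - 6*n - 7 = (n - 7)*(n + 1)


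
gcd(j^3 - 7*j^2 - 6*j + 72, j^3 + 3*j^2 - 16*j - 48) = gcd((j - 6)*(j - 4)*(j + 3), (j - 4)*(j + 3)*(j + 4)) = j^2 - j - 12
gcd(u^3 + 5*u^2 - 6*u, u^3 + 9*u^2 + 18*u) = u^2 + 6*u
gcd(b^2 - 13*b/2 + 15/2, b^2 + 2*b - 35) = b - 5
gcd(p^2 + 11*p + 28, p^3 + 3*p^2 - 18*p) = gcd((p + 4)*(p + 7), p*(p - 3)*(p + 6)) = 1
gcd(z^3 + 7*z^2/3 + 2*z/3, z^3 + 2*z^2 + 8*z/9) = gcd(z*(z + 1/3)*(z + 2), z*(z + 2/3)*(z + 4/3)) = z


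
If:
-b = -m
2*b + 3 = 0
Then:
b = -3/2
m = -3/2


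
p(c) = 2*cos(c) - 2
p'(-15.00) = 1.30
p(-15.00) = -3.52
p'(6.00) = 0.56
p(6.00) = -0.08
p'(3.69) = 1.04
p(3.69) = -3.71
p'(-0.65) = 1.21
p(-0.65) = -0.41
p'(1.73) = -1.97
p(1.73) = -2.32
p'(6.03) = 0.50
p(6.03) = -0.06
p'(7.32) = -1.72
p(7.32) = -0.98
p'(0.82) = -1.46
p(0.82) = -0.64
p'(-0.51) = 0.98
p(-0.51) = -0.25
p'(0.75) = -1.36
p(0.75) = -0.54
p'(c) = -2*sin(c)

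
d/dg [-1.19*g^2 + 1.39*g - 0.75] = 1.39 - 2.38*g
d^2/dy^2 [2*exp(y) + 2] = 2*exp(y)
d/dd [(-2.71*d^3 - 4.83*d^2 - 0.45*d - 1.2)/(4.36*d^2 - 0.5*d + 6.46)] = (-11.8156*d^4 + 2.71*d^3 - 48.1428*d^2 - 51.9396*d - 3.507)/(19.0096*d^4 - 4.36*d^3 + 56.5812*d^2 - 6.46*d + 41.7316)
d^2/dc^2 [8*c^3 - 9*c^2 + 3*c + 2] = 48*c - 18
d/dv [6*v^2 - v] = 12*v - 1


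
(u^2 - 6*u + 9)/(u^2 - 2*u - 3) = (u - 3)/(u + 1)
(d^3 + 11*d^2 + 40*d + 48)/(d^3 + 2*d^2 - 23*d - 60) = (d + 4)/(d - 5)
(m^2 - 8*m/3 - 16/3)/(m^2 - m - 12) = (m + 4/3)/(m + 3)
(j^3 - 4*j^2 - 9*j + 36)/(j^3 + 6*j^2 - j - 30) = (j^2 - 7*j + 12)/(j^2 + 3*j - 10)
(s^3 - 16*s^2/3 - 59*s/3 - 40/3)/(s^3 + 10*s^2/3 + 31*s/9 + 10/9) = 3*(s - 8)/(3*s + 2)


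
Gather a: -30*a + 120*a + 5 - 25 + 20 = 90*a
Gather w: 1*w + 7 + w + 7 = 2*w + 14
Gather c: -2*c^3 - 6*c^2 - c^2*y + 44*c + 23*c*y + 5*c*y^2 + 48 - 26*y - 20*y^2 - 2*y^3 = -2*c^3 + c^2*(-y - 6) + c*(5*y^2 + 23*y + 44) - 2*y^3 - 20*y^2 - 26*y + 48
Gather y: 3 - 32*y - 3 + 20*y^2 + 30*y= 20*y^2 - 2*y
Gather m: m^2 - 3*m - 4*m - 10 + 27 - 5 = m^2 - 7*m + 12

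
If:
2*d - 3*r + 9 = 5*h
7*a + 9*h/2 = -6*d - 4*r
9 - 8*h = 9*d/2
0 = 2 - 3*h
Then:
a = -1427/567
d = 22/27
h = 2/3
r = 197/81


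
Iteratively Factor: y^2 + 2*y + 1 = (y + 1)*(y + 1)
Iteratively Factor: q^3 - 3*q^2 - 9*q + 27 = (q + 3)*(q^2 - 6*q + 9) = (q - 3)*(q + 3)*(q - 3)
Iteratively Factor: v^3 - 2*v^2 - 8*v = (v)*(v^2 - 2*v - 8) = v*(v + 2)*(v - 4)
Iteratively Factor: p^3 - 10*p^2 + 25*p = (p)*(p^2 - 10*p + 25) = p*(p - 5)*(p - 5)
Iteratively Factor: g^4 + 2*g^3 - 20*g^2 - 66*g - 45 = (g - 5)*(g^3 + 7*g^2 + 15*g + 9) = (g - 5)*(g + 3)*(g^2 + 4*g + 3) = (g - 5)*(g + 1)*(g + 3)*(g + 3)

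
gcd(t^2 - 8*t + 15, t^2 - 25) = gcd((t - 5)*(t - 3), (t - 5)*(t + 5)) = t - 5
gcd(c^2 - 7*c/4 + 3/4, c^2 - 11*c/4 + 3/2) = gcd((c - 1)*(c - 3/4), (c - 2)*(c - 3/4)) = c - 3/4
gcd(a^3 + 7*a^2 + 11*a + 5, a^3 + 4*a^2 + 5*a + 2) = a^2 + 2*a + 1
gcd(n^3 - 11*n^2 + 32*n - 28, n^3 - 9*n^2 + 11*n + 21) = n - 7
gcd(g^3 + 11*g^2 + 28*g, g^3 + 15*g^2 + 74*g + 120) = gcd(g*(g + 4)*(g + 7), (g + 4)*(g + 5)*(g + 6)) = g + 4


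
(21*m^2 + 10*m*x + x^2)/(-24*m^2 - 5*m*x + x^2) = (7*m + x)/(-8*m + x)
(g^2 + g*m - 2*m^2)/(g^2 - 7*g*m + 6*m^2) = (g + 2*m)/(g - 6*m)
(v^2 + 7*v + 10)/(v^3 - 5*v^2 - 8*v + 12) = (v + 5)/(v^2 - 7*v + 6)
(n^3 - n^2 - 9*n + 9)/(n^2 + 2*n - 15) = (n^2 + 2*n - 3)/(n + 5)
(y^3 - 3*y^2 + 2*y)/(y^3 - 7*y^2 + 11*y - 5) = y*(y - 2)/(y^2 - 6*y + 5)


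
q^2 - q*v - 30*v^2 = (q - 6*v)*(q + 5*v)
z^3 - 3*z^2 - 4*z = z*(z - 4)*(z + 1)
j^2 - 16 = (j - 4)*(j + 4)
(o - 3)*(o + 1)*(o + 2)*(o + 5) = o^4 + 5*o^3 - 7*o^2 - 41*o - 30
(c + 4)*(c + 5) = c^2 + 9*c + 20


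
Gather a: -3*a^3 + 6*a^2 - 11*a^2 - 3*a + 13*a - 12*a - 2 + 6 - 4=-3*a^3 - 5*a^2 - 2*a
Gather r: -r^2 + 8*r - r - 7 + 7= -r^2 + 7*r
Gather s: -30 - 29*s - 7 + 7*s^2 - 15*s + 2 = 7*s^2 - 44*s - 35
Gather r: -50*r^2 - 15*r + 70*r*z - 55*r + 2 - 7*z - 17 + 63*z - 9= -50*r^2 + r*(70*z - 70) + 56*z - 24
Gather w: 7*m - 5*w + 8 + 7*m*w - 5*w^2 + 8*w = 7*m - 5*w^2 + w*(7*m + 3) + 8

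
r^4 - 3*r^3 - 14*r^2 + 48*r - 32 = (r - 4)*(r - 2)*(r - 1)*(r + 4)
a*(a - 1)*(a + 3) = a^3 + 2*a^2 - 3*a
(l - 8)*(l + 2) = l^2 - 6*l - 16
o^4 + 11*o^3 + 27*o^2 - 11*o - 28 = (o - 1)*(o + 1)*(o + 4)*(o + 7)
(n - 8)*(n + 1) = n^2 - 7*n - 8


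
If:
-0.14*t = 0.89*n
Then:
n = -0.157303370786517*t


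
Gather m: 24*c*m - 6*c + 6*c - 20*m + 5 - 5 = m*(24*c - 20)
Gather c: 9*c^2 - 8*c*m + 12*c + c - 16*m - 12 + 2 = 9*c^2 + c*(13 - 8*m) - 16*m - 10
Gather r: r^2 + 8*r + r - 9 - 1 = r^2 + 9*r - 10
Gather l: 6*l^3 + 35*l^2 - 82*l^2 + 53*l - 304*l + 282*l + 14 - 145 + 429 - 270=6*l^3 - 47*l^2 + 31*l + 28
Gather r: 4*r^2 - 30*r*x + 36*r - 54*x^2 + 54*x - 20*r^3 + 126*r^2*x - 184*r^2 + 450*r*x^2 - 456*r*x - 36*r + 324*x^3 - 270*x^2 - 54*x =-20*r^3 + r^2*(126*x - 180) + r*(450*x^2 - 486*x) + 324*x^3 - 324*x^2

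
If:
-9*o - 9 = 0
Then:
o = -1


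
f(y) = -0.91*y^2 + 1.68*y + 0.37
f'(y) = 1.68 - 1.82*y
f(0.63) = 1.07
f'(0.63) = 0.53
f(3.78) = -6.28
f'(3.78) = -5.20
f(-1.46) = -4.02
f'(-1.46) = 4.34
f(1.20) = 1.08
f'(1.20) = -0.50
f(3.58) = -5.28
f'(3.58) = -4.84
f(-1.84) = -5.80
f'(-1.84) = 5.03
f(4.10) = -8.04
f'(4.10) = -5.78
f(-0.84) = -1.68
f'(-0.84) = 3.21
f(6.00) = -22.31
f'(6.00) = -9.24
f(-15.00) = -229.58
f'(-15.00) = 28.98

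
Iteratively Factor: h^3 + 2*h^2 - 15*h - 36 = (h + 3)*(h^2 - h - 12) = (h + 3)^2*(h - 4)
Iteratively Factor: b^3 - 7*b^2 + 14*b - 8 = (b - 2)*(b^2 - 5*b + 4) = (b - 2)*(b - 1)*(b - 4)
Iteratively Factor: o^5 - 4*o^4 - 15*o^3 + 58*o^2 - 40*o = (o - 5)*(o^4 + o^3 - 10*o^2 + 8*o) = (o - 5)*(o - 2)*(o^3 + 3*o^2 - 4*o) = o*(o - 5)*(o - 2)*(o^2 + 3*o - 4) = o*(o - 5)*(o - 2)*(o - 1)*(o + 4)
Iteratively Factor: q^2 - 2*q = (q)*(q - 2)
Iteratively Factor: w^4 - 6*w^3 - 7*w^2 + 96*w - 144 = (w + 4)*(w^3 - 10*w^2 + 33*w - 36) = (w - 4)*(w + 4)*(w^2 - 6*w + 9) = (w - 4)*(w - 3)*(w + 4)*(w - 3)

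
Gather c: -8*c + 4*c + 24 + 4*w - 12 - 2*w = -4*c + 2*w + 12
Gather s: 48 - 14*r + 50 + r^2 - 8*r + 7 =r^2 - 22*r + 105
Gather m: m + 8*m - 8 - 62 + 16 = 9*m - 54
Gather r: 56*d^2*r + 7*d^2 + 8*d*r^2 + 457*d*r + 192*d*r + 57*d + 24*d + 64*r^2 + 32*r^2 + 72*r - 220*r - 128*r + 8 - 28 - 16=7*d^2 + 81*d + r^2*(8*d + 96) + r*(56*d^2 + 649*d - 276) - 36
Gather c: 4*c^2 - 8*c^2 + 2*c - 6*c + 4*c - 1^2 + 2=1 - 4*c^2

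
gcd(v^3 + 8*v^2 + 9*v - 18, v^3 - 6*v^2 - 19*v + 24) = v^2 + 2*v - 3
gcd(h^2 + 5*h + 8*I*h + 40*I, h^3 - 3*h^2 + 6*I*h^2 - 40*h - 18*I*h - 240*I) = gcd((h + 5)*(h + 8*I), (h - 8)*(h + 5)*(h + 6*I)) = h + 5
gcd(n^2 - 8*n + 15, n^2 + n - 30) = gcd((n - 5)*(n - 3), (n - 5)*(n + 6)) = n - 5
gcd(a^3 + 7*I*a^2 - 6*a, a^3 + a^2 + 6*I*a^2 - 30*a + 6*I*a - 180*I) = a + 6*I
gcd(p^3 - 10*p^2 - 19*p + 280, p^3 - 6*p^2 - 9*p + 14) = p - 7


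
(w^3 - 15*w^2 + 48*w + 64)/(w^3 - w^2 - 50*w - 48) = (w - 8)/(w + 6)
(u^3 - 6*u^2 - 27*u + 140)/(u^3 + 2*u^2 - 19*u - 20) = (u - 7)/(u + 1)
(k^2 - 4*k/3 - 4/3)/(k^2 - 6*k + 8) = (k + 2/3)/(k - 4)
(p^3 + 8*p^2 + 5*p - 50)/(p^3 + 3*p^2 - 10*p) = (p + 5)/p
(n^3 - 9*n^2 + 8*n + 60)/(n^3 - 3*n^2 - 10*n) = (n - 6)/n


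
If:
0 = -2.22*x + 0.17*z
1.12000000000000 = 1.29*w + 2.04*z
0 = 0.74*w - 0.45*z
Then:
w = 0.24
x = 0.03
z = 0.40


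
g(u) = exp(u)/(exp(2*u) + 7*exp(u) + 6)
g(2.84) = 0.04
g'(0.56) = 0.01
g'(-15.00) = 0.00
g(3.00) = 0.04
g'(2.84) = -0.03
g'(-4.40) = 0.00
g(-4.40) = 0.00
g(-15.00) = 0.00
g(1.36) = 0.08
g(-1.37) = 0.03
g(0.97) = 0.08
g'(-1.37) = 0.02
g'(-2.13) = 0.02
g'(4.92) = -0.01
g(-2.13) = 0.02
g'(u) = (-2*exp(2*u) - 7*exp(u))*exp(u)/(exp(2*u) + 7*exp(u) + 6)^2 + exp(u)/(exp(2*u) + 7*exp(u) + 6) = (6 - exp(2*u))*exp(u)/(exp(4*u) + 14*exp(3*u) + 61*exp(2*u) + 84*exp(u) + 36)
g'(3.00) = -0.03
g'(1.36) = -0.02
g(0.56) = 0.08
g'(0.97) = -0.00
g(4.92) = 0.01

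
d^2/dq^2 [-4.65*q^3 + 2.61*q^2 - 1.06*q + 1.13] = 5.22 - 27.9*q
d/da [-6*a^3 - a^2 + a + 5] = -18*a^2 - 2*a + 1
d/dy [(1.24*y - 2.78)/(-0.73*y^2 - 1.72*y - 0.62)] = (0.9052*y^2 - 4.0588*y - 5.5504)/(0.5329*y^4 + 2.5112*y^3 + 3.8636*y^2 + 2.1328*y + 0.3844)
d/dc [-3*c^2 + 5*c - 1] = 5 - 6*c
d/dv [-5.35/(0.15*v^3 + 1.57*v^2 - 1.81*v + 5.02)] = (2.4075*v^2 + 16.799*v - 9.6835)/(0.15*v^3 + 1.57*v^2 - 1.81*v + 5.02)^2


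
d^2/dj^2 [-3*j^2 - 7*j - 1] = -6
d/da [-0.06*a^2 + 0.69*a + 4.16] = 0.69 - 0.12*a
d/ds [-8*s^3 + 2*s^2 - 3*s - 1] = -24*s^2 + 4*s - 3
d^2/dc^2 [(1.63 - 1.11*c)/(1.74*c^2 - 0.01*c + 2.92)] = (-(1.11*c - 1.63)*(3.48*c - 0.01)*(6.96*c - 0.02) + (11.5884*c - 5.6946)*(1.74*c^2 - 0.01*c + 2.92))/(1.74*c^2 - 0.01*c + 2.92)^3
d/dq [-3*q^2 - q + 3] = -6*q - 1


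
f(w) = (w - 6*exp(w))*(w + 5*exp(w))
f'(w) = (1 - 6*exp(w))*(w + 5*exp(w)) + (w - 6*exp(w))*(5*exp(w) + 1) = -w*exp(w) + 2*w - 60*exp(2*w) - exp(w)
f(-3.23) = 10.51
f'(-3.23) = -6.47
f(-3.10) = 9.69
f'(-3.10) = -6.23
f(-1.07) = -2.02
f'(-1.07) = -9.18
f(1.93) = -1433.53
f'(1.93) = -2864.25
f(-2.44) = 5.94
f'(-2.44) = -5.21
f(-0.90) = -3.78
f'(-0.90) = -11.76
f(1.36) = -458.86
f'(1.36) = -917.29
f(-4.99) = 24.93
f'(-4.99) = -9.96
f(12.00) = -794675616808.80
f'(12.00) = -1589349443578.90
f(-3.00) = 9.07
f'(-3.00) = -6.05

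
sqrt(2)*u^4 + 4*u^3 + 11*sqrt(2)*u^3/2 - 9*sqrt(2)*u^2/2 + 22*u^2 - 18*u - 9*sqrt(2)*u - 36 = (u - 3/2)*(u + 6)*(u + 2*sqrt(2))*(sqrt(2)*u + sqrt(2))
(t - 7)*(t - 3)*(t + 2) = t^3 - 8*t^2 + t + 42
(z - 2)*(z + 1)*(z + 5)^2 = z^4 + 9*z^3 + 13*z^2 - 45*z - 50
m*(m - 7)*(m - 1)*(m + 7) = m^4 - m^3 - 49*m^2 + 49*m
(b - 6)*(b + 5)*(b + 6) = b^3 + 5*b^2 - 36*b - 180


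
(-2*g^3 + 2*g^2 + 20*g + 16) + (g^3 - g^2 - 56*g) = -g^3 + g^2 - 36*g + 16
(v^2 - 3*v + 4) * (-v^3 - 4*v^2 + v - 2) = -v^5 - v^4 + 9*v^3 - 21*v^2 + 10*v - 8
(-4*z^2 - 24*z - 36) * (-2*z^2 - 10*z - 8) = 8*z^4 + 88*z^3 + 344*z^2 + 552*z + 288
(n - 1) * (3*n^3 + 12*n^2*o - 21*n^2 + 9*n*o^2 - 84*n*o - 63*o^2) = 3*n^4 + 12*n^3*o - 24*n^3 + 9*n^2*o^2 - 96*n^2*o + 21*n^2 - 72*n*o^2 + 84*n*o + 63*o^2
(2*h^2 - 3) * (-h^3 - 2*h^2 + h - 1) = -2*h^5 - 4*h^4 + 5*h^3 + 4*h^2 - 3*h + 3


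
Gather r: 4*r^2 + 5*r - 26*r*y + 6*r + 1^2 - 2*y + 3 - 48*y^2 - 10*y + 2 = 4*r^2 + r*(11 - 26*y) - 48*y^2 - 12*y + 6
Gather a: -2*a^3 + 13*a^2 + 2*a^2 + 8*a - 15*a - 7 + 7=-2*a^3 + 15*a^2 - 7*a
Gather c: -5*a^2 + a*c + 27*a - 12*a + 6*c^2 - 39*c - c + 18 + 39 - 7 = -5*a^2 + 15*a + 6*c^2 + c*(a - 40) + 50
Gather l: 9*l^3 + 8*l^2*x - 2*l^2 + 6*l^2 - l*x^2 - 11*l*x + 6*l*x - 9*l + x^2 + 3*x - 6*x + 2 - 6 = 9*l^3 + l^2*(8*x + 4) + l*(-x^2 - 5*x - 9) + x^2 - 3*x - 4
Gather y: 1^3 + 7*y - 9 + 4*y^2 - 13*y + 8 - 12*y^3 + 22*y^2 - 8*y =-12*y^3 + 26*y^2 - 14*y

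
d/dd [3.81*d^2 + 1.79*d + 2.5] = 7.62*d + 1.79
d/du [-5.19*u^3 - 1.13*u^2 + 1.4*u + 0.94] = -15.57*u^2 - 2.26*u + 1.4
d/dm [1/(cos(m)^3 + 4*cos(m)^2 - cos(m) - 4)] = (3*cos(m)^2 + 8*cos(m) - 1)/((cos(m) + 4)^2*sin(m)^3)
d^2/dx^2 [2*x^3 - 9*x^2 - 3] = 12*x - 18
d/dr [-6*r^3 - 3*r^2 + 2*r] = -18*r^2 - 6*r + 2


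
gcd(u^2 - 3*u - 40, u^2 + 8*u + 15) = u + 5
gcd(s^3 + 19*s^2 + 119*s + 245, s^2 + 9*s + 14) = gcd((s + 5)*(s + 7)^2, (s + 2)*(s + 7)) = s + 7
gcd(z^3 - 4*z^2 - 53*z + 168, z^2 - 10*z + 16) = z - 8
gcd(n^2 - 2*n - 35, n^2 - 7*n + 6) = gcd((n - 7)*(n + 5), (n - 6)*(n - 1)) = 1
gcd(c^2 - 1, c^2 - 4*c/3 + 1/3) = c - 1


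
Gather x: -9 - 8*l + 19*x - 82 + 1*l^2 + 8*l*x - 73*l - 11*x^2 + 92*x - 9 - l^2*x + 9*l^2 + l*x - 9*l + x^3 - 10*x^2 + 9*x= 10*l^2 - 90*l + x^3 - 21*x^2 + x*(-l^2 + 9*l + 120) - 100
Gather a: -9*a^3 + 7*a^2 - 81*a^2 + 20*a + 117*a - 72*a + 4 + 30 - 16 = -9*a^3 - 74*a^2 + 65*a + 18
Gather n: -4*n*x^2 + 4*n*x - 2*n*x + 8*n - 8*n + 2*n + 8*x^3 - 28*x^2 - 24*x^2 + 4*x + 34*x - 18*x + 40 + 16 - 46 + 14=n*(-4*x^2 + 2*x + 2) + 8*x^3 - 52*x^2 + 20*x + 24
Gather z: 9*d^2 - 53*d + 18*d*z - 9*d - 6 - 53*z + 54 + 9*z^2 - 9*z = 9*d^2 - 62*d + 9*z^2 + z*(18*d - 62) + 48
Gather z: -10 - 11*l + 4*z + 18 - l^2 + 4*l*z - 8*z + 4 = -l^2 - 11*l + z*(4*l - 4) + 12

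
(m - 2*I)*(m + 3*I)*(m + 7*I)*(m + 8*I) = m^4 + 16*I*m^3 - 65*m^2 + 34*I*m - 336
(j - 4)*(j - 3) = j^2 - 7*j + 12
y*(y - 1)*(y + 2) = y^3 + y^2 - 2*y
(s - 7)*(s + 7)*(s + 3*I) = s^3 + 3*I*s^2 - 49*s - 147*I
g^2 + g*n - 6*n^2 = (g - 2*n)*(g + 3*n)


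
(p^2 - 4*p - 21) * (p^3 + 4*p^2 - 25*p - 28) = p^5 - 62*p^3 - 12*p^2 + 637*p + 588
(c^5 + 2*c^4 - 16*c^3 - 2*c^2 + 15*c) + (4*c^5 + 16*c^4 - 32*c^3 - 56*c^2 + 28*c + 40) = 5*c^5 + 18*c^4 - 48*c^3 - 58*c^2 + 43*c + 40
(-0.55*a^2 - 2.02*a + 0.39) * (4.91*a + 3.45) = -2.7005*a^3 - 11.8157*a^2 - 5.0541*a + 1.3455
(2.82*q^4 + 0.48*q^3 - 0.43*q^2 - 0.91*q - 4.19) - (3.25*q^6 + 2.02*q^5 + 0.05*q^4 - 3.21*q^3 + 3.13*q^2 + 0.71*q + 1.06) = -3.25*q^6 - 2.02*q^5 + 2.77*q^4 + 3.69*q^3 - 3.56*q^2 - 1.62*q - 5.25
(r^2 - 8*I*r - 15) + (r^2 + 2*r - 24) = 2*r^2 + 2*r - 8*I*r - 39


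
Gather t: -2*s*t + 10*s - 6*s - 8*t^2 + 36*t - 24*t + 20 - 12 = 4*s - 8*t^2 + t*(12 - 2*s) + 8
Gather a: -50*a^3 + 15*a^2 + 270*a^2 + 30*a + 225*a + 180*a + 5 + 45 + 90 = -50*a^3 + 285*a^2 + 435*a + 140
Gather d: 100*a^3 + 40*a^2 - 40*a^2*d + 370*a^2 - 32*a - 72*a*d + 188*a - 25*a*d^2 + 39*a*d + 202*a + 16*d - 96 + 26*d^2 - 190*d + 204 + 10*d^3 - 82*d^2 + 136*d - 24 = 100*a^3 + 410*a^2 + 358*a + 10*d^3 + d^2*(-25*a - 56) + d*(-40*a^2 - 33*a - 38) + 84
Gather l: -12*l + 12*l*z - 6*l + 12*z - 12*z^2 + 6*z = l*(12*z - 18) - 12*z^2 + 18*z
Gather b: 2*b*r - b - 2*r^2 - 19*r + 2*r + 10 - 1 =b*(2*r - 1) - 2*r^2 - 17*r + 9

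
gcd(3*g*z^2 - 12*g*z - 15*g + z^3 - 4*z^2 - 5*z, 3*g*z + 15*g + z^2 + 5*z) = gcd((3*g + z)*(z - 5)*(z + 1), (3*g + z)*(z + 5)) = 3*g + z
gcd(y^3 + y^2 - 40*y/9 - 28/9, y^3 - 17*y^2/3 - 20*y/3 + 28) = y^2 + y/3 - 14/3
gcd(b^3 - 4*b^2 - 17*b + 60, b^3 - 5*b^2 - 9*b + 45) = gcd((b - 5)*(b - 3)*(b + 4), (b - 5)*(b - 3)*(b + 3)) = b^2 - 8*b + 15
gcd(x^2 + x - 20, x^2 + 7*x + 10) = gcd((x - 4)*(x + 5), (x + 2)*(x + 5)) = x + 5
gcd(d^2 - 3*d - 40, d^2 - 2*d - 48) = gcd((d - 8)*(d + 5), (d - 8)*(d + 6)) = d - 8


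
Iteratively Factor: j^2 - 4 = (j + 2)*(j - 2)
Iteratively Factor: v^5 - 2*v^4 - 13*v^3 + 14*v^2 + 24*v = (v + 1)*(v^4 - 3*v^3 - 10*v^2 + 24*v) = (v + 1)*(v + 3)*(v^3 - 6*v^2 + 8*v) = (v - 2)*(v + 1)*(v + 3)*(v^2 - 4*v) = v*(v - 2)*(v + 1)*(v + 3)*(v - 4)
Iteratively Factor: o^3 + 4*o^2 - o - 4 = (o + 4)*(o^2 - 1) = (o + 1)*(o + 4)*(o - 1)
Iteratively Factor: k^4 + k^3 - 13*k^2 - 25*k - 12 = (k + 1)*(k^3 - 13*k - 12) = (k + 1)^2*(k^2 - k - 12) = (k - 4)*(k + 1)^2*(k + 3)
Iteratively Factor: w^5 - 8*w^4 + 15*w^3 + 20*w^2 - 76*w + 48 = (w - 2)*(w^4 - 6*w^3 + 3*w^2 + 26*w - 24) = (w - 2)*(w - 1)*(w^3 - 5*w^2 - 2*w + 24) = (w - 3)*(w - 2)*(w - 1)*(w^2 - 2*w - 8) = (w - 3)*(w - 2)*(w - 1)*(w + 2)*(w - 4)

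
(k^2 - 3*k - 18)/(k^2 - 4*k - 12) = (k + 3)/(k + 2)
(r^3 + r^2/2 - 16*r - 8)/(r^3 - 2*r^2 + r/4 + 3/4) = 2*(r^2 - 16)/(2*r^2 - 5*r + 3)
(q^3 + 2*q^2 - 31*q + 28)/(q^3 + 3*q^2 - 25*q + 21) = (q - 4)/(q - 3)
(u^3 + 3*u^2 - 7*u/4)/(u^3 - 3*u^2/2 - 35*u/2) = (u - 1/2)/(u - 5)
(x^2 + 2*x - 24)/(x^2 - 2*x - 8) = (x + 6)/(x + 2)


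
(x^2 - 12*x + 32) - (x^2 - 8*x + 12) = 20 - 4*x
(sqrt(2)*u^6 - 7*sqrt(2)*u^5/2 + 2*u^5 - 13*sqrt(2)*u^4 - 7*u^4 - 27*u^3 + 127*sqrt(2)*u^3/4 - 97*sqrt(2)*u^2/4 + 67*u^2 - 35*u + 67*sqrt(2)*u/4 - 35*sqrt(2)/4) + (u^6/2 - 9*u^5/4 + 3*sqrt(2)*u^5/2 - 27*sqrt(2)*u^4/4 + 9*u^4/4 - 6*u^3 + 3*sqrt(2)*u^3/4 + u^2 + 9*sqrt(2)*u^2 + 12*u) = u^6/2 + sqrt(2)*u^6 - 2*sqrt(2)*u^5 - u^5/4 - 79*sqrt(2)*u^4/4 - 19*u^4/4 - 33*u^3 + 65*sqrt(2)*u^3/2 - 61*sqrt(2)*u^2/4 + 68*u^2 - 23*u + 67*sqrt(2)*u/4 - 35*sqrt(2)/4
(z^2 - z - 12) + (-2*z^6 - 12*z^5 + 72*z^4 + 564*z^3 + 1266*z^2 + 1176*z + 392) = -2*z^6 - 12*z^5 + 72*z^4 + 564*z^3 + 1267*z^2 + 1175*z + 380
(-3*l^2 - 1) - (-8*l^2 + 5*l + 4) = 5*l^2 - 5*l - 5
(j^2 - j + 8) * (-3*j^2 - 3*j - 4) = -3*j^4 - 25*j^2 - 20*j - 32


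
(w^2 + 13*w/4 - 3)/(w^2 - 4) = (w^2 + 13*w/4 - 3)/(w^2 - 4)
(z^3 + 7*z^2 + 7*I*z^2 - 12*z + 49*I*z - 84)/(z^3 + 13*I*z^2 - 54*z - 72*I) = (z + 7)/(z + 6*I)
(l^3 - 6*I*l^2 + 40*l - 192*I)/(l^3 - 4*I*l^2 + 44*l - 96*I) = (l - 4*I)/(l - 2*I)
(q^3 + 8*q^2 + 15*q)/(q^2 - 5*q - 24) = q*(q + 5)/(q - 8)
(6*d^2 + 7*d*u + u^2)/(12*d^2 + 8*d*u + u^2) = (d + u)/(2*d + u)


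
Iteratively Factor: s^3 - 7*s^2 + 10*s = (s - 2)*(s^2 - 5*s) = (s - 5)*(s - 2)*(s)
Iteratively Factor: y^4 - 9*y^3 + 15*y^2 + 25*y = (y)*(y^3 - 9*y^2 + 15*y + 25) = y*(y - 5)*(y^2 - 4*y - 5) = y*(y - 5)*(y + 1)*(y - 5)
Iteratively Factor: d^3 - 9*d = (d + 3)*(d^2 - 3*d) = (d - 3)*(d + 3)*(d)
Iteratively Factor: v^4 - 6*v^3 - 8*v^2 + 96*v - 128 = (v - 2)*(v^3 - 4*v^2 - 16*v + 64) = (v - 4)*(v - 2)*(v^2 - 16) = (v - 4)*(v - 2)*(v + 4)*(v - 4)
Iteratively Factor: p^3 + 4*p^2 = (p + 4)*(p^2) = p*(p + 4)*(p)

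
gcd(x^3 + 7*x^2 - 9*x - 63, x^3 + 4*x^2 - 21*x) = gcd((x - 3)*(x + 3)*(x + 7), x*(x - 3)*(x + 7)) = x^2 + 4*x - 21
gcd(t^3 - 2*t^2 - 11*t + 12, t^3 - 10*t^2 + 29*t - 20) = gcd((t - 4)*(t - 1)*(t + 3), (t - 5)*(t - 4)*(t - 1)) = t^2 - 5*t + 4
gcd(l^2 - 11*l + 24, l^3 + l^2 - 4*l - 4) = 1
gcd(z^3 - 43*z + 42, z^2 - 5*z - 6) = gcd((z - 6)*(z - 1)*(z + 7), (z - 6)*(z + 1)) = z - 6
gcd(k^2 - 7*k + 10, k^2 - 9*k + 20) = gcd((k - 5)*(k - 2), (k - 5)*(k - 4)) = k - 5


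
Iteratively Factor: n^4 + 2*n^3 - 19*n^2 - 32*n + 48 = (n + 4)*(n^3 - 2*n^2 - 11*n + 12) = (n - 1)*(n + 4)*(n^2 - n - 12) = (n - 1)*(n + 3)*(n + 4)*(n - 4)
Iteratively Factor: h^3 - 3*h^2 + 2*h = (h)*(h^2 - 3*h + 2) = h*(h - 2)*(h - 1)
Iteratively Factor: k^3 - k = (k)*(k^2 - 1) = k*(k - 1)*(k + 1)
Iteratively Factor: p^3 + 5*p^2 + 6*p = (p + 2)*(p^2 + 3*p) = (p + 2)*(p + 3)*(p)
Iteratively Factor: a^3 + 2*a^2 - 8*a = (a + 4)*(a^2 - 2*a) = (a - 2)*(a + 4)*(a)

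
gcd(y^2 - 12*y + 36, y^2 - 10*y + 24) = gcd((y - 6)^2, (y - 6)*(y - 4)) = y - 6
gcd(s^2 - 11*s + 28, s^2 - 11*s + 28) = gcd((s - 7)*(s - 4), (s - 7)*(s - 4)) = s^2 - 11*s + 28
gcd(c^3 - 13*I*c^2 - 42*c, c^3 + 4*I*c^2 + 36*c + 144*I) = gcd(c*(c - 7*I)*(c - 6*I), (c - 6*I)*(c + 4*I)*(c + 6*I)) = c - 6*I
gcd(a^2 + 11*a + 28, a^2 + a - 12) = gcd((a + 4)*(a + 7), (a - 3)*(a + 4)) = a + 4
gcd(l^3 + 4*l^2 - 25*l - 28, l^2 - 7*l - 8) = l + 1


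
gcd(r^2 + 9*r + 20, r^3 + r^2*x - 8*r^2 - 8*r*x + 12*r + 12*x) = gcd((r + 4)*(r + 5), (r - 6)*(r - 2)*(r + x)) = 1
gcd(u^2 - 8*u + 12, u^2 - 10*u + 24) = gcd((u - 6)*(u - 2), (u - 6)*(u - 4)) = u - 6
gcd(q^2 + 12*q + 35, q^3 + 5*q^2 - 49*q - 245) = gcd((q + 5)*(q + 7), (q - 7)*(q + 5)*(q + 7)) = q^2 + 12*q + 35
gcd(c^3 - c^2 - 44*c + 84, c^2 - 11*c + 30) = c - 6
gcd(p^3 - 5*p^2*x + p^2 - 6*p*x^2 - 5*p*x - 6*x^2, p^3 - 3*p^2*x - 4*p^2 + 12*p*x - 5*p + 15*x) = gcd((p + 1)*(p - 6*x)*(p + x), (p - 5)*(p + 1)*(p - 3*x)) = p + 1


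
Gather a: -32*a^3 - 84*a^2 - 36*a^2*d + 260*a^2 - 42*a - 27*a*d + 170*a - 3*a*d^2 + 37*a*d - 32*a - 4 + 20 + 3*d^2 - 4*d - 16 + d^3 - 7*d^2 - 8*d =-32*a^3 + a^2*(176 - 36*d) + a*(-3*d^2 + 10*d + 96) + d^3 - 4*d^2 - 12*d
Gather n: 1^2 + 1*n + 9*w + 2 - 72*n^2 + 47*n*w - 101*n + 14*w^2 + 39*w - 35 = -72*n^2 + n*(47*w - 100) + 14*w^2 + 48*w - 32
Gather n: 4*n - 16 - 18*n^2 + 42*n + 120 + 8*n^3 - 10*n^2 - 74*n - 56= 8*n^3 - 28*n^2 - 28*n + 48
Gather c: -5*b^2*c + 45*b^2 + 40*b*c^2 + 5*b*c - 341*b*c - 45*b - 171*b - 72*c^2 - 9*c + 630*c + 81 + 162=45*b^2 - 216*b + c^2*(40*b - 72) + c*(-5*b^2 - 336*b + 621) + 243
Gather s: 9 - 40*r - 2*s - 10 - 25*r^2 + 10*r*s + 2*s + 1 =-25*r^2 + 10*r*s - 40*r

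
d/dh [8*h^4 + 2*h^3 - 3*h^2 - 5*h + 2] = 32*h^3 + 6*h^2 - 6*h - 5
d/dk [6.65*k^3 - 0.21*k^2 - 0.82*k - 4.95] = 19.95*k^2 - 0.42*k - 0.82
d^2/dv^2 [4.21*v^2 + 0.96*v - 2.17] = 8.42000000000000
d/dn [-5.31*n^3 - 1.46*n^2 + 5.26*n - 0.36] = -15.93*n^2 - 2.92*n + 5.26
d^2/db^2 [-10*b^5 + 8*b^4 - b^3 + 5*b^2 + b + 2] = -200*b^3 + 96*b^2 - 6*b + 10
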